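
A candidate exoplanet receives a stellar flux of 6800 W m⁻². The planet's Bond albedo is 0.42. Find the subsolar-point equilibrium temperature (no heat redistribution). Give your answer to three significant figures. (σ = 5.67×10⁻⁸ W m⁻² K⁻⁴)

T_ss ≈ 514 K

At the subsolar point the surface absorbs S(1−A) and emits σT⁴ per unit area — no factor of 4, since only the local patch is in balance.
T = [6800 × 0.58 / 5.67×10⁻⁸]^(1/4) = (6.96×10¹⁰)^(1/4) = 514 K.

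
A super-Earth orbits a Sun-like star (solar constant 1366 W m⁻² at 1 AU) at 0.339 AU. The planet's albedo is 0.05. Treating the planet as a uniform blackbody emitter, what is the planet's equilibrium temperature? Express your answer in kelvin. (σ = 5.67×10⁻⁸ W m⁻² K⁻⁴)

Flux at 0.339 AU: S = 1366/0.339² = 1.19×10⁴ W m⁻².
Energy balance: absorbed = emitted ⇒ πR²·S(1−A) = 4πR²·σT_eq⁴, so T_eq⁴ = S(1−A)/(4σ).
T_eq = [1.19×10⁴ × 0.95 / (4 × 5.67×10⁻⁸)]^(1/4) = (4.98×10¹⁰)^(1/4) = 472 K.

T_eq ≈ 472 K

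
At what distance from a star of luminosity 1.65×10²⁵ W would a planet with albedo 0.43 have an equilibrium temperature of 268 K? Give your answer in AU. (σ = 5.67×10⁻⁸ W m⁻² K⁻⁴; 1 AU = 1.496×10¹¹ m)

d ≈ 0.169 AU

From T_eq⁴ = L(1−A)/(16πσd²): d = √[L(1−A)/(16πσT_eq⁴)].
d = √[1.65×10²⁵ × 0.57 / (16π × 5.67×10⁻⁸ × (268)⁴)] = 2.53×10¹⁰ m = 0.169 AU.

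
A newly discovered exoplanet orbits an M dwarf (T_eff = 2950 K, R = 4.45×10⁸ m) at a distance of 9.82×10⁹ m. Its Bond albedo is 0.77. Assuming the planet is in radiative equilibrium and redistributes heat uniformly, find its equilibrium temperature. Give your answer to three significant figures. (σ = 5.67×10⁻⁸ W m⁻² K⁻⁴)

T_eq ≈ 308 K

L = 4πR_⋆²σT_⋆⁴ = 4π(4.45×10⁸)² × 5.67×10⁻⁸ × (2950)⁴ = 1.07×10²⁵ W.
S = L/(4πd²) = 8820 W m⁻².
Energy balance: absorbed = emitted ⇒ πR²·S(1−A) = 4πR²·σT_eq⁴, so T_eq⁴ = S(1−A)/(4σ).
T_eq = [8820 × 0.23 / (4 × 5.67×10⁻⁸)]^(1/4) = (8.94×10⁹)^(1/4) = 308 K.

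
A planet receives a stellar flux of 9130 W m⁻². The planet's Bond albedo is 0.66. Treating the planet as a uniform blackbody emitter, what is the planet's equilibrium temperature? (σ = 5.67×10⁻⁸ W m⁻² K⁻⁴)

Energy balance: absorbed = emitted ⇒ πR²·S(1−A) = 4πR²·σT_eq⁴, so T_eq⁴ = S(1−A)/(4σ).
T_eq = [9130 × 0.34 / (4 × 5.67×10⁻⁸)]^(1/4) = (1.37×10¹⁰)^(1/4) = 342 K.

T_eq ≈ 342 K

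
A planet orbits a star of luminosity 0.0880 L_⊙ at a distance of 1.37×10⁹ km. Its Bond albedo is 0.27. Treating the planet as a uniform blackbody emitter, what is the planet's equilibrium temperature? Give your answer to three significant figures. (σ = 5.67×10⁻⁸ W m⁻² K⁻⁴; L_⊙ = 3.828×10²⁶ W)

T_eq ≈ 46.3 K

d = 1.37×10⁹ km = 1.37×10¹² m.
L = 0.0880 × 3.828×10²⁶ = 3.37×10²⁵ W.
Flux: S = L/(4πd²) = 3.37×10²⁵/(4π×(1.37×10¹²)²) = 1.43 W m⁻².
Energy balance: absorbed = emitted ⇒ πR²·S(1−A) = 4πR²·σT_eq⁴, so T_eq⁴ = S(1−A)/(4σ).
T_eq = [1.43 × 0.73 / (4 × 5.67×10⁻⁸)]^(1/4) = (4.60×10⁶)^(1/4) = 46.3 K.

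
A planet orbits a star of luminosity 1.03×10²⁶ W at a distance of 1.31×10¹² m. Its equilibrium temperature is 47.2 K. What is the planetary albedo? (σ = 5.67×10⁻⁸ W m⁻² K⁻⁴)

Flux: S = L/(4πd²) = 1.03×10²⁶/(4π×(1.31×10¹²)²) = 4.78 W m⁻².
From T_eq⁴ = S(1−A)/(4σ): 1−A = 4σT_eq⁴/S.
1−A = 4 × 5.67×10⁻⁸ × (47.2)⁴ / 4.78 = 0.236.

A ≈ 0.76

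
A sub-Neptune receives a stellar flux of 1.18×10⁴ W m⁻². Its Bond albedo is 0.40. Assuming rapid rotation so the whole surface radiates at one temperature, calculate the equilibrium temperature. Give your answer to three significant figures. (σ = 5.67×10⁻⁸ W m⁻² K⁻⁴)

T_eq ≈ 420 K

Energy balance: absorbed = emitted ⇒ πR²·S(1−A) = 4πR²·σT_eq⁴, so T_eq⁴ = S(1−A)/(4σ).
T_eq = [1.18×10⁴ × 0.60 / (4 × 5.67×10⁻⁸)]^(1/4) = (3.12×10¹⁰)^(1/4) = 420 K.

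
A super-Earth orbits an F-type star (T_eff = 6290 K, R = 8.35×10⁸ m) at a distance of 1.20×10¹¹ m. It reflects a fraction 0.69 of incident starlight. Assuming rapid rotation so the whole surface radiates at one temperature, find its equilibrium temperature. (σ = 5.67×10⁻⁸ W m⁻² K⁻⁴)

T_eq ≈ 277 K

L = 4πR_⋆²σT_⋆⁴ = 4π(8.35×10⁸)² × 5.67×10⁻⁸ × (6290)⁴ = 7.78×10²⁶ W.
S = L/(4πd²) = 4300 W m⁻².
Energy balance: absorbed = emitted ⇒ πR²·S(1−A) = 4πR²·σT_eq⁴, so T_eq⁴ = S(1−A)/(4σ).
T_eq = [4300 × 0.31 / (4 × 5.67×10⁻⁸)]^(1/4) = (5.87×10⁹)^(1/4) = 277 K.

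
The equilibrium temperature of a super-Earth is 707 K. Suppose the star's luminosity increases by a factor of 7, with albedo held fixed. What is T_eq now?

T_eq ≈ 1150 K

T_eq ∝ L^(1/4) · d^(−1/2).
T′ = 707 × 7^(1/4) = 1150 K.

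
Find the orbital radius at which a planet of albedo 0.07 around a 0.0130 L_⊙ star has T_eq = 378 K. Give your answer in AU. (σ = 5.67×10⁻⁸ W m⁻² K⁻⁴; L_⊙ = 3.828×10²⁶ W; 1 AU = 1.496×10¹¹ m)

L = 0.0130 × 3.828×10²⁶ = 4.98×10²⁴ W.
From T_eq⁴ = L(1−A)/(16πσd²): d = √[L(1−A)/(16πσT_eq⁴)].
d = √[4.98×10²⁴ × 0.93 / (16π × 5.67×10⁻⁸ × (378)⁴)] = 8.92×10⁹ m = 0.0596 AU.

d ≈ 0.0596 AU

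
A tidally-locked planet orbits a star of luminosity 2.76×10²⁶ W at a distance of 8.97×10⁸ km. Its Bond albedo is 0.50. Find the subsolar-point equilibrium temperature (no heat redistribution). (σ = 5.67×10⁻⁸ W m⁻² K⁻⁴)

T_ss ≈ 125 K

d = 8.97×10⁸ km = 8.97×10¹¹ m.
Flux: S = L/(4πd²) = 2.76×10²⁶/(4π×(8.97×10¹¹)²) = 27.3 W m⁻².
At the subsolar point the surface absorbs S(1−A) and emits σT⁴ per unit area — no factor of 4, since only the local patch is in balance.
T = [27.3 × 0.50 / 5.67×10⁻⁸]^(1/4) = (2.41×10⁸)^(1/4) = 125 K.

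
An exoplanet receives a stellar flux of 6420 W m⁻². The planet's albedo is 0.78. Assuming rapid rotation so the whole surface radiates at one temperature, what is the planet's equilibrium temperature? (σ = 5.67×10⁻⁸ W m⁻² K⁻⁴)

Energy balance: absorbed = emitted ⇒ πR²·S(1−A) = 4πR²·σT_eq⁴, so T_eq⁴ = S(1−A)/(4σ).
T_eq = [6420 × 0.22 / (4 × 5.67×10⁻⁸)]^(1/4) = (6.23×10⁹)^(1/4) = 281 K.

T_eq ≈ 281 K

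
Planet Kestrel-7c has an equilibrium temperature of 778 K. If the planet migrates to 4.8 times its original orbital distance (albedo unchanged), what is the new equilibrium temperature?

T_eq ≈ 355 K

T_eq ∝ L^(1/4) · d^(−1/2).
T′ = 778 / 4.8^(1/2) = 355 K.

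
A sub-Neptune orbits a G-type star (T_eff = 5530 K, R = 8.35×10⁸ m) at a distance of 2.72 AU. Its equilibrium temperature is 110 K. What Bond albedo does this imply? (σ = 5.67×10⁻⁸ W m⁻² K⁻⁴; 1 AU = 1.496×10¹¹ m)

d = 2.72 AU = 4.07×10¹¹ m.
L = 4πR_⋆²σT_⋆⁴ = 4π(8.35×10⁸)² × 5.67×10⁻⁸ × (5530)⁴ = 4.65×10²⁶ W.
S = L/(4πd²) = 223 W m⁻².
From T_eq⁴ = S(1−A)/(4σ): 1−A = 4σT_eq⁴/S.
1−A = 4 × 5.67×10⁻⁸ × (110)⁴ / 223 = 0.149.

A ≈ 0.85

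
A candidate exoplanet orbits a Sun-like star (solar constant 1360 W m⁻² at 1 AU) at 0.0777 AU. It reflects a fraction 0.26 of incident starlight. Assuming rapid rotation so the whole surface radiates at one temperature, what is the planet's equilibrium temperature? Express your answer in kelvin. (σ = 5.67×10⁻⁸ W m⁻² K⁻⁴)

T_eq ≈ 926 K

Flux at 0.0777 AU: S = 1360/0.0777² = 2.25×10⁵ W m⁻².
Energy balance: absorbed = emitted ⇒ πR²·S(1−A) = 4πR²·σT_eq⁴, so T_eq⁴ = S(1−A)/(4σ).
T_eq = [2.25×10⁵ × 0.74 / (4 × 5.67×10⁻⁸)]^(1/4) = (7.35×10¹¹)^(1/4) = 926 K.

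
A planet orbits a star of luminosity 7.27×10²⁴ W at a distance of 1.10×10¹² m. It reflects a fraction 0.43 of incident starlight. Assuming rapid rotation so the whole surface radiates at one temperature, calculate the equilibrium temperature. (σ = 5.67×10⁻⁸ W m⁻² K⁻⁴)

T_eq ≈ 33.1 K

Flux: S = L/(4πd²) = 7.27×10²⁴/(4π×(1.10×10¹²)²) = 0.478 W m⁻².
Energy balance: absorbed = emitted ⇒ πR²·S(1−A) = 4πR²·σT_eq⁴, so T_eq⁴ = S(1−A)/(4σ).
T_eq = [0.478 × 0.57 / (4 × 5.67×10⁻⁸)]^(1/4) = (1.20×10⁶)^(1/4) = 33.1 K.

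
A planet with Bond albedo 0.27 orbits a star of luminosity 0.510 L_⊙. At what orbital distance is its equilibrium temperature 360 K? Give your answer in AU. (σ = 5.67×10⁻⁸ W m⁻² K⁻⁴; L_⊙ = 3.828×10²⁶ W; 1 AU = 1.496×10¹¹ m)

d ≈ 0.365 AU

L = 0.510 × 3.828×10²⁶ = 1.95×10²⁶ W.
From T_eq⁴ = L(1−A)/(16πσd²): d = √[L(1−A)/(16πσT_eq⁴)].
d = √[1.95×10²⁶ × 0.73 / (16π × 5.67×10⁻⁸ × (360)⁴)] = 5.46×10¹⁰ m = 0.365 AU.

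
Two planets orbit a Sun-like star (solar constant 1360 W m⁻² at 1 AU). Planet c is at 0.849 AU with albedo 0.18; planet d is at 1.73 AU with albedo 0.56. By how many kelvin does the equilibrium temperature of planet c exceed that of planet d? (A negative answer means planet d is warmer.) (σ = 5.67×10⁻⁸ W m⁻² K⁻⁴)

ΔT ≈ 115.1 K

T_eq = [S₀(1−A)/(4σd²)]^(1/4), so T ∝ (1−A)^(1/4) / √d.
T₁ = [1360×0.82/(4×5.67×10⁻⁸×0.849²)]^(1/4) = 287.39 K.
T₂ = [1360×0.44/(4×5.67×10⁻⁸×1.73²)]^(1/4) = 172.31 K.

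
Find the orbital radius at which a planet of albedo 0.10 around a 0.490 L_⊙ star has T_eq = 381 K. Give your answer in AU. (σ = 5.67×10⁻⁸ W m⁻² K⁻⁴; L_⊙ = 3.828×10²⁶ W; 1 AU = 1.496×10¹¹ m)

L = 0.490 × 3.828×10²⁶ = 1.88×10²⁶ W.
From T_eq⁴ = L(1−A)/(16πσd²): d = √[L(1−A)/(16πσT_eq⁴)].
d = √[1.88×10²⁶ × 0.90 / (16π × 5.67×10⁻⁸ × (381)⁴)] = 5.30×10¹⁰ m = 0.354 AU.

d ≈ 0.354 AU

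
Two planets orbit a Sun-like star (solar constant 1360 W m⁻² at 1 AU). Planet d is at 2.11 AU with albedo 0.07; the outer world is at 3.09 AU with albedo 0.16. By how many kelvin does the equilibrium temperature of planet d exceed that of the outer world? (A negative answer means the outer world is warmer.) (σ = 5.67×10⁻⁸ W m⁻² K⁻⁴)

ΔT ≈ 36.6 K

T_eq = [S₀(1−A)/(4σd²)]^(1/4), so T ∝ (1−A)^(1/4) / √d.
T₁ = [1360×0.93/(4×5.67×10⁻⁸×2.11²)]^(1/4) = 188.13 K.
T₂ = [1360×0.84/(4×5.67×10⁻⁸×3.09²)]^(1/4) = 151.55 K.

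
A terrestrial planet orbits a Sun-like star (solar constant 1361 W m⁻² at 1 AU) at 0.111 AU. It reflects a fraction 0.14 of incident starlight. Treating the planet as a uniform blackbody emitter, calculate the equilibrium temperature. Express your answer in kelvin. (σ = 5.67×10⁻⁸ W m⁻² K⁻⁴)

T_eq ≈ 804 K

Flux at 0.111 AU: S = 1361/0.111² = 1.10×10⁵ W m⁻².
Energy balance: absorbed = emitted ⇒ πR²·S(1−A) = 4πR²·σT_eq⁴, so T_eq⁴ = S(1−A)/(4σ).
T_eq = [1.10×10⁵ × 0.86 / (4 × 5.67×10⁻⁸)]^(1/4) = (4.19×10¹¹)^(1/4) = 804 K.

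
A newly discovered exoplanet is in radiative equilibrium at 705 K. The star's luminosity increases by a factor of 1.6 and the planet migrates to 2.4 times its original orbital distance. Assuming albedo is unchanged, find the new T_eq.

T_eq ≈ 512 K

T_eq ∝ L^(1/4) · d^(−1/2).
T′ = 705 × 1.6^(1/4) / 2.4^(1/2) = 512 K.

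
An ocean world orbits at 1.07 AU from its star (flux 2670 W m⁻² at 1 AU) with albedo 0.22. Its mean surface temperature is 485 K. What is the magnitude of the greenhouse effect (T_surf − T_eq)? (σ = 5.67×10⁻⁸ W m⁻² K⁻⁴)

ΔT ≈ 185.7 K

S = 2670/1.07² = 2332 W m⁻².
T_eq = [S(1−A)/(4σ)]^(1/4) = [2332×0.78/(4×5.67×10⁻⁸)]^(1/4) = 299.3 K.
ΔT = T_surf − T_eq = 485 − 299.3.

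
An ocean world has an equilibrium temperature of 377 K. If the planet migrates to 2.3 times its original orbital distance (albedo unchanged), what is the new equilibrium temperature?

T_eq ∝ L^(1/4) · d^(−1/2).
T′ = 377 / 2.3^(1/2) = 249 K.

T_eq ≈ 249 K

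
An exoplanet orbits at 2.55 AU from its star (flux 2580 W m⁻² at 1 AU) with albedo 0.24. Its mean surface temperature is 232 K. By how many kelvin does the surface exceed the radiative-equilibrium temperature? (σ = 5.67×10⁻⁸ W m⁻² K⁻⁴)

S = 2580/2.55² = 396.8 W m⁻².
T_eq = [S(1−A)/(4σ)]^(1/4) = [396.8×0.76/(4×5.67×10⁻⁸)]^(1/4) = 191.0 K.
ΔT = T_surf − T_eq = 232 − 191.0.

ΔT ≈ 41.0 K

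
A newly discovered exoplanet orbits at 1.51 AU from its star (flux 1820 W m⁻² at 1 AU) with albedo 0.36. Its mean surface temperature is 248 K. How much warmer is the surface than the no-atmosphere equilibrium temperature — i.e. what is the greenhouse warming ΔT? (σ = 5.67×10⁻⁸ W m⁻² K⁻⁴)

S = 1820/1.51² = 798.2 W m⁻².
T_eq = [S(1−A)/(4σ)]^(1/4) = [798.2×0.64/(4×5.67×10⁻⁸)]^(1/4) = 217.9 K.
ΔT = T_surf − T_eq = 248 − 217.9.

ΔT ≈ 30.1 K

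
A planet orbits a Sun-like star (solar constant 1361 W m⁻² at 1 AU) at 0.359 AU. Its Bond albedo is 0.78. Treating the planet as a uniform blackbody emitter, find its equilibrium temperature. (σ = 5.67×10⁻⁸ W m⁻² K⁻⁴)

T_eq ≈ 318 K

Flux at 0.359 AU: S = 1361/0.359² = 1.06×10⁴ W m⁻².
Energy balance: absorbed = emitted ⇒ πR²·S(1−A) = 4πR²·σT_eq⁴, so T_eq⁴ = S(1−A)/(4σ).
T_eq = [1.06×10⁴ × 0.22 / (4 × 5.67×10⁻⁸)]^(1/4) = (1.02×10¹⁰)^(1/4) = 318 K.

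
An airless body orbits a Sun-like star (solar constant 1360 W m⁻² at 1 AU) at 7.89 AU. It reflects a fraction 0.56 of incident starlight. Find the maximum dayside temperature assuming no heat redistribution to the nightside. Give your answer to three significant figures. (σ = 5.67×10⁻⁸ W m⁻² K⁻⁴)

Flux at 7.89 AU: S = 1360/7.89² = 21.8 W m⁻².
With no redistribution each surface element balances locally: S(1−A) = σT⁴.
T = [21.8 × 0.44 / 5.67×10⁻⁸]^(1/4) = (1.70×10⁸)^(1/4) = 114 K.

T_ss ≈ 114 K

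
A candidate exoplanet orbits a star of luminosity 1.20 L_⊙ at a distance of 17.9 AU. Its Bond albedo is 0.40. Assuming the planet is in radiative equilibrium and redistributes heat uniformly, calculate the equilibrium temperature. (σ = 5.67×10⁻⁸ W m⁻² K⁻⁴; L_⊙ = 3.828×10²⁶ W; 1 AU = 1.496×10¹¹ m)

d = 17.9 AU = 2.68×10¹² m.
L = 1.20 × 3.828×10²⁶ = 4.59×10²⁶ W.
Flux: S = L/(4πd²) = 4.59×10²⁶/(4π×(2.68×10¹²)²) = 5.10 W m⁻².
Energy balance: absorbed = emitted ⇒ πR²·S(1−A) = 4πR²·σT_eq⁴, so T_eq⁴ = S(1−A)/(4σ).
T_eq = [5.10 × 0.60 / (4 × 5.67×10⁻⁸)]^(1/4) = (1.35×10⁷)^(1/4) = 60.6 K.

T_eq ≈ 60.6 K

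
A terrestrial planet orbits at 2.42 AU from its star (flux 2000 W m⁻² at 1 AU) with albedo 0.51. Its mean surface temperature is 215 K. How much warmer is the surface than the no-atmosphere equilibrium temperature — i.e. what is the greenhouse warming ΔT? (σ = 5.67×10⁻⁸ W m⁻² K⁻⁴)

S = 2000/2.42² = 341.5 W m⁻².
T_eq = [S(1−A)/(4σ)]^(1/4) = [341.5×0.49/(4×5.67×10⁻⁸)]^(1/4) = 164.8 K.
ΔT = T_surf − T_eq = 215 − 164.8.

ΔT ≈ 50.2 K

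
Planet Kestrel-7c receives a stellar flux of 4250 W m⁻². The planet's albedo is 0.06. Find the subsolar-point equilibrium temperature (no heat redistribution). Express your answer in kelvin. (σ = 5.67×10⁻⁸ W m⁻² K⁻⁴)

T_ss ≈ 515 K

At the subsolar point the surface absorbs S(1−A) and emits σT⁴ per unit area — no factor of 4, since only the local patch is in balance.
T = [4250 × 0.94 / 5.67×10⁻⁸]^(1/4) = (7.05×10¹⁰)^(1/4) = 515 K.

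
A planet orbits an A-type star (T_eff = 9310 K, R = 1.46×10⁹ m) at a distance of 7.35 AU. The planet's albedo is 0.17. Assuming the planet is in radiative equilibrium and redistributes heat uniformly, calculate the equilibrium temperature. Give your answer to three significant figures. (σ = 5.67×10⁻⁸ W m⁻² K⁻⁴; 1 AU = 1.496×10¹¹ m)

d = 7.35 AU = 1.10×10¹² m.
L = 4πR_⋆²σT_⋆⁴ = 4π(1.46×10⁹)² × 5.67×10⁻⁸ × (9310)⁴ = 1.14×10²⁸ W.
S = L/(4πd²) = 751 W m⁻².
Energy balance: absorbed = emitted ⇒ πR²·S(1−A) = 4πR²·σT_eq⁴, so T_eq⁴ = S(1−A)/(4σ).
T_eq = [751 × 0.83 / (4 × 5.67×10⁻⁸)]^(1/4) = (2.75×10⁹)^(1/4) = 229 K.

T_eq ≈ 229 K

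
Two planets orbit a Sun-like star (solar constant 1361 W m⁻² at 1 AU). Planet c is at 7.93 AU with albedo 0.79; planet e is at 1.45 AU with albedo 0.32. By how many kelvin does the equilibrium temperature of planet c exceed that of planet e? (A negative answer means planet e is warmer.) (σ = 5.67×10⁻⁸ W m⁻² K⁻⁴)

T_eq = [S₀(1−A)/(4σd²)]^(1/4), so T ∝ (1−A)^(1/4) / √d.
T₁ = [1361×0.21/(4×5.67×10⁻⁸×7.93²)]^(1/4) = 66.91 K.
T₂ = [1361×0.68/(4×5.67×10⁻⁸×1.45²)]^(1/4) = 209.89 K.

ΔT ≈ -143.0 K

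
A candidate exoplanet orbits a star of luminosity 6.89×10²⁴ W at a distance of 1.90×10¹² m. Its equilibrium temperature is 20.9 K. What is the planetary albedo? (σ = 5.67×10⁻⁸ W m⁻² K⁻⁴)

Flux: S = L/(4πd²) = 6.89×10²⁴/(4π×(1.90×10¹²)²) = 0.152 W m⁻².
From T_eq⁴ = S(1−A)/(4σ): 1−A = 4σT_eq⁴/S.
1−A = 4 × 5.67×10⁻⁸ × (20.9)⁴ / 0.152 = 0.285.

A ≈ 0.72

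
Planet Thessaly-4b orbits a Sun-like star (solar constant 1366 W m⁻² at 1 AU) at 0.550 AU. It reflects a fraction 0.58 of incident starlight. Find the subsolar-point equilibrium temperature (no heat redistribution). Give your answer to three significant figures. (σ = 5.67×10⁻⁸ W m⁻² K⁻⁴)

T_ss ≈ 428 K

Flux at 0.550 AU: S = 1366/0.550² = 4520 W m⁻².
At the subsolar point the surface absorbs S(1−A) and emits σT⁴ per unit area — no factor of 4, since only the local patch is in balance.
T = [4520 × 0.42 / 5.67×10⁻⁸]^(1/4) = (3.34×10¹⁰)^(1/4) = 428 K.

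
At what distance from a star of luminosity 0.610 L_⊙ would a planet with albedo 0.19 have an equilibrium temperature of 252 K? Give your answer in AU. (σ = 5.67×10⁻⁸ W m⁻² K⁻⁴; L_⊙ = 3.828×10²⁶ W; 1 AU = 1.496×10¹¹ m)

d ≈ 0.858 AU

L = 0.610 × 3.828×10²⁶ = 2.34×10²⁶ W.
From T_eq⁴ = L(1−A)/(16πσd²): d = √[L(1−A)/(16πσT_eq⁴)].
d = √[2.34×10²⁶ × 0.81 / (16π × 5.67×10⁻⁸ × (252)⁴)] = 1.28×10¹¹ m = 0.858 AU.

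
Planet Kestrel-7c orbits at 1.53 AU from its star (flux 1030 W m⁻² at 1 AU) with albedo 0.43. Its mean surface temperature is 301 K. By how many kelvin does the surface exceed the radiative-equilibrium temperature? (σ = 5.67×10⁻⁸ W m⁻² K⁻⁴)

ΔT ≈ 118.6 K

S = 1030/1.53² = 440.0 W m⁻².
T_eq = [S(1−A)/(4σ)]^(1/4) = [440.0×0.57/(4×5.67×10⁻⁸)]^(1/4) = 182.4 K.
ΔT = T_surf − T_eq = 301 − 182.4.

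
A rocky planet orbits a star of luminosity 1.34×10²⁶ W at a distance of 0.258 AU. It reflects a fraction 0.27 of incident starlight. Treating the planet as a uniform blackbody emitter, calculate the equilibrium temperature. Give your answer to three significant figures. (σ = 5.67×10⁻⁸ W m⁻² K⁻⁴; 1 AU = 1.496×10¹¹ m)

T_eq ≈ 390 K

d = 0.258 AU = 3.86×10¹⁰ m.
Flux: S = L/(4πd²) = 1.34×10²⁶/(4π×(3.86×10¹⁰)²) = 7160 W m⁻².
Energy balance: absorbed = emitted ⇒ πR²·S(1−A) = 4πR²·σT_eq⁴, so T_eq⁴ = S(1−A)/(4σ).
T_eq = [7160 × 0.73 / (4 × 5.67×10⁻⁸)]^(1/4) = (2.30×10¹⁰)^(1/4) = 390 K.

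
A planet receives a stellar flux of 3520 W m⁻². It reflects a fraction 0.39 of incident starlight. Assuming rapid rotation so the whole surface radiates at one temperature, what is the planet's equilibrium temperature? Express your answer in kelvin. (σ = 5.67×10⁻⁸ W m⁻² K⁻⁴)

T_eq ≈ 312 K

Energy balance: absorbed = emitted ⇒ πR²·S(1−A) = 4πR²·σT_eq⁴, so T_eq⁴ = S(1−A)/(4σ).
T_eq = [3520 × 0.61 / (4 × 5.67×10⁻⁸)]^(1/4) = (9.47×10⁹)^(1/4) = 312 K.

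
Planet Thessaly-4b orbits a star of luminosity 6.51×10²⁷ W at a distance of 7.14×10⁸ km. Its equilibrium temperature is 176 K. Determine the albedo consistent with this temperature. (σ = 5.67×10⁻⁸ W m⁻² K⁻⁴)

A ≈ 0.79

d = 7.14×10⁸ km = 7.14×10¹¹ m.
Flux: S = L/(4πd²) = 6.51×10²⁷/(4π×(7.14×10¹¹)²) = 1020 W m⁻².
From T_eq⁴ = S(1−A)/(4σ): 1−A = 4σT_eq⁴/S.
1−A = 4 × 5.67×10⁻⁸ × (176)⁴ / 1020 = 0.214.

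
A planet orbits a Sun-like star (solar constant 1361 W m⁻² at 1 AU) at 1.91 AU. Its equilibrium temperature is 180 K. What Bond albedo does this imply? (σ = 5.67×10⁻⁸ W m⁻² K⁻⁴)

Flux at 1.91 AU: S = 1361/1.91² = 373 W m⁻².
From T_eq⁴ = S(1−A)/(4σ): 1−A = 4σT_eq⁴/S.
1−A = 4 × 5.67×10⁻⁸ × (180)⁴ / 373 = 0.638.

A ≈ 0.36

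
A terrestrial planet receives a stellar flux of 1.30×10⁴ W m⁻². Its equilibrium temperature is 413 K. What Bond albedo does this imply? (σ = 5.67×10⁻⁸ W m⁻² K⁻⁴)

A ≈ 0.49

From T_eq⁴ = S(1−A)/(4σ): 1−A = 4σT_eq⁴/S.
1−A = 4 × 5.67×10⁻⁸ × (413)⁴ / 1.30×10⁴ = 0.508.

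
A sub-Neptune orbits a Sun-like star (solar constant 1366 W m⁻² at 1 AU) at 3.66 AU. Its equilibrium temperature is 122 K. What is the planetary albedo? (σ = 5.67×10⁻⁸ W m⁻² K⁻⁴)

Flux at 3.66 AU: S = 1366/3.66² = 102 W m⁻².
From T_eq⁴ = S(1−A)/(4σ): 1−A = 4σT_eq⁴/S.
1−A = 4 × 5.67×10⁻⁸ × (122)⁴ / 102 = 0.493.

A ≈ 0.51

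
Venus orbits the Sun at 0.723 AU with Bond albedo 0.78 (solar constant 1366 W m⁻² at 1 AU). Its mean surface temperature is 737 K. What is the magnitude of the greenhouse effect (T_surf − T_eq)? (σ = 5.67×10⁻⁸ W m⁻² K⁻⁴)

ΔT ≈ 512.6 K

S = 1366/0.723² = 2613 W m⁻².
T_eq = [S(1−A)/(4σ)]^(1/4) = [2613×0.22/(4×5.67×10⁻⁸)]^(1/4) = 224.4 K.
ΔT = T_surf − T_eq = 737 − 224.4.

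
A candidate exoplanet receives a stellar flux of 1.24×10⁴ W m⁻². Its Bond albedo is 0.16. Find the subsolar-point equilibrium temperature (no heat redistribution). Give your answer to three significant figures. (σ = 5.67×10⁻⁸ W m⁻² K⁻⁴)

At the subsolar point the surface absorbs S(1−A) and emits σT⁴ per unit area — no factor of 4, since only the local patch is in balance.
T = [1.24×10⁴ × 0.84 / 5.67×10⁻⁸]^(1/4) = (1.84×10¹¹)^(1/4) = 655 K.

T_ss ≈ 655 K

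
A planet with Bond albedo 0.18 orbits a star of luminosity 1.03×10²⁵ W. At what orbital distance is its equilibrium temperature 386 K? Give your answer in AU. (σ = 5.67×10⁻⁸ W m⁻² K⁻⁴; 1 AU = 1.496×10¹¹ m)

d ≈ 0.0772 AU

From T_eq⁴ = L(1−A)/(16πσd²): d = √[L(1−A)/(16πσT_eq⁴)].
d = √[1.03×10²⁵ × 0.82 / (16π × 5.67×10⁻⁸ × (386)⁴)] = 1.16×10¹⁰ m = 0.0772 AU.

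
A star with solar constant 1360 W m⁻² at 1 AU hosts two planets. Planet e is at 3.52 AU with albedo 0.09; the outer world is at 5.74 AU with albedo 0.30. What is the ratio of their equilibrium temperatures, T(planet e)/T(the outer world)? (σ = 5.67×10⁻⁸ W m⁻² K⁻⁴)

T_eq = [S₀(1−A)/(4σd²)]^(1/4), so T ∝ (1−A)^(1/4) / √d.
T₁ = [1360×0.91/(4×5.67×10⁻⁸×3.52²)]^(1/4) = 144.86 K.
T₂ = [1360×0.70/(4×5.67×10⁻⁸×5.74²)]^(1/4) = 106.24 K.

T₁/T₂ ≈ 1.364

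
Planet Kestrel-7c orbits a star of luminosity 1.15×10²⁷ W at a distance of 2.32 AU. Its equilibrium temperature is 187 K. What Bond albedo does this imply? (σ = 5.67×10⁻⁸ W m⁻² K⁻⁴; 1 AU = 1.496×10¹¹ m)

A ≈ 0.63

d = 2.32 AU = 3.47×10¹¹ m.
Flux: S = L/(4πd²) = 1.15×10²⁷/(4π×(3.47×10¹¹)²) = 760 W m⁻².
From T_eq⁴ = S(1−A)/(4σ): 1−A = 4σT_eq⁴/S.
1−A = 4 × 5.67×10⁻⁸ × (187)⁴ / 760 = 0.365.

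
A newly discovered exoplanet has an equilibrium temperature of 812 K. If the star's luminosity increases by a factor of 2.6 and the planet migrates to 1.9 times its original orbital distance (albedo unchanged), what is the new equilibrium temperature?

T_eq ≈ 748 K

T_eq ∝ L^(1/4) · d^(−1/2).
T′ = 812 × 2.6^(1/4) / 1.9^(1/2) = 748 K.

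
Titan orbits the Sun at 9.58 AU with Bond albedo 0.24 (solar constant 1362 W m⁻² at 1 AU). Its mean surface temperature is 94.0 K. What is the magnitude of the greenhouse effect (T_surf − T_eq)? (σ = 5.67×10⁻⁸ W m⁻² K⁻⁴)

S = 1362/9.58² = 14.84 W m⁻².
T_eq = [S(1−A)/(4σ)]^(1/4) = [14.84×0.76/(4×5.67×10⁻⁸)]^(1/4) = 84.0 K.
ΔT = T_surf − T_eq = 94 − 84.0.

ΔT ≈ 10.0 K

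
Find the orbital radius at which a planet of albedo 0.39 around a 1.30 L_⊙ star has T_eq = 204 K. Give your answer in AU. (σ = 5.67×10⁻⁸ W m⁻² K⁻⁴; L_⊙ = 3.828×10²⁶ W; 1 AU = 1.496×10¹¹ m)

L = 1.30 × 3.828×10²⁶ = 4.98×10²⁶ W.
From T_eq⁴ = L(1−A)/(16πσd²): d = √[L(1−A)/(16πσT_eq⁴)].
d = √[4.98×10²⁶ × 0.61 / (16π × 5.67×10⁻⁸ × (204)⁴)] = 2.48×10¹¹ m = 1.66 AU.

d ≈ 1.66 AU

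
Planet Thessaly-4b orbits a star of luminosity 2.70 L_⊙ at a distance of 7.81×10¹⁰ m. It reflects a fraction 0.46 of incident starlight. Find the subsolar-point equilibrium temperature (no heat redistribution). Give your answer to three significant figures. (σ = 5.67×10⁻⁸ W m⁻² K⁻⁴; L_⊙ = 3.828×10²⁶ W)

L = 2.70 × 3.828×10²⁶ = 1.03×10²⁷ W.
Flux: S = L/(4πd²) = 1.03×10²⁷/(4π×(7.81×10¹⁰)²) = 1.35×10⁴ W m⁻².
At the subsolar point the surface absorbs S(1−A) and emits σT⁴ per unit area — no factor of 4, since only the local patch is in balance.
T = [1.35×10⁴ × 0.54 / 5.67×10⁻⁸]^(1/4) = (1.28×10¹¹)^(1/4) = 599 K.

T_ss ≈ 599 K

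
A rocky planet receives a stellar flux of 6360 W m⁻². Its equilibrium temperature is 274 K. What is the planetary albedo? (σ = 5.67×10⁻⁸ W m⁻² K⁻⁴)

From T_eq⁴ = S(1−A)/(4σ): 1−A = 4σT_eq⁴/S.
1−A = 4 × 5.67×10⁻⁸ × (274)⁴ / 6360 = 0.201.

A ≈ 0.80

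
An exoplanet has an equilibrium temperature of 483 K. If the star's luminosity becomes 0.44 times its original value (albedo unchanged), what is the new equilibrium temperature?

T_eq ≈ 393 K

T_eq ∝ L^(1/4) · d^(−1/2).
T′ = 483 × 0.44^(1/4) = 393 K.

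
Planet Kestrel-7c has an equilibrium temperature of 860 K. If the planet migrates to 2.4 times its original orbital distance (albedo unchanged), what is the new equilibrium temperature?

T_eq ≈ 555 K

T_eq ∝ L^(1/4) · d^(−1/2).
T′ = 860 / 2.4^(1/2) = 555 K.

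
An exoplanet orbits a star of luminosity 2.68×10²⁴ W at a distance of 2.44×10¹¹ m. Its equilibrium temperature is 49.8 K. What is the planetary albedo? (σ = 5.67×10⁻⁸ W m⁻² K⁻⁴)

Flux: S = L/(4πd²) = 2.68×10²⁴/(4π×(2.44×10¹¹)²) = 3.58 W m⁻².
From T_eq⁴ = S(1−A)/(4σ): 1−A = 4σT_eq⁴/S.
1−A = 4 × 5.67×10⁻⁸ × (49.8)⁴ / 3.58 = 0.389.

A ≈ 0.61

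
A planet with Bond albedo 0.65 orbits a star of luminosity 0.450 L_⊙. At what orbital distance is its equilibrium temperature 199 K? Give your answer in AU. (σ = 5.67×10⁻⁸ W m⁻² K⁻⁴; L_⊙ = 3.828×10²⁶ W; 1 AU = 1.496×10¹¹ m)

L = 0.450 × 3.828×10²⁶ = 1.72×10²⁶ W.
From T_eq⁴ = L(1−A)/(16πσd²): d = √[L(1−A)/(16πσT_eq⁴)].
d = √[1.72×10²⁶ × 0.35 / (16π × 5.67×10⁻⁸ × (199)⁴)] = 1.16×10¹¹ m = 0.776 AU.

d ≈ 0.776 AU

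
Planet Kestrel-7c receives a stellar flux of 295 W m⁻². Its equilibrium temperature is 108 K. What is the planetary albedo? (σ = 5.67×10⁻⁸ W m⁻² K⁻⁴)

From T_eq⁴ = S(1−A)/(4σ): 1−A = 4σT_eq⁴/S.
1−A = 4 × 5.67×10⁻⁸ × (108)⁴ / 295 = 0.105.

A ≈ 0.90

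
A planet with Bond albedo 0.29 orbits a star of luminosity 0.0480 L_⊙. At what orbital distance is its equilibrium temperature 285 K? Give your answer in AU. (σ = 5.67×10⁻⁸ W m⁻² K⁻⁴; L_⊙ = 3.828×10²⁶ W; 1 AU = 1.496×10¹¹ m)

L = 0.0480 × 3.828×10²⁶ = 1.84×10²⁵ W.
From T_eq⁴ = L(1−A)/(16πσd²): d = √[L(1−A)/(16πσT_eq⁴)].
d = √[1.84×10²⁵ × 0.71 / (16π × 5.67×10⁻⁸ × (285)⁴)] = 2.63×10¹⁰ m = 0.176 AU.

d ≈ 0.176 AU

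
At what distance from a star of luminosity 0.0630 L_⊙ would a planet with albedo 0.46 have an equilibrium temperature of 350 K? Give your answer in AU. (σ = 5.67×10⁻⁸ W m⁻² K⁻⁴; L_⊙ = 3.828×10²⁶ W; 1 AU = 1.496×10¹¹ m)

d ≈ 0.117 AU

L = 0.0630 × 3.828×10²⁶ = 2.41×10²⁵ W.
From T_eq⁴ = L(1−A)/(16πσd²): d = √[L(1−A)/(16πσT_eq⁴)].
d = √[2.41×10²⁵ × 0.54 / (16π × 5.67×10⁻⁸ × (350)⁴)] = 1.74×10¹⁰ m = 0.117 AU.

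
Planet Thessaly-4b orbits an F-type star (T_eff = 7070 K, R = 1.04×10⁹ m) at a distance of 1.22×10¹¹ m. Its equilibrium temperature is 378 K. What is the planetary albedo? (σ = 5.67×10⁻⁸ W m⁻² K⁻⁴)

A ≈ 0.55

L = 4πR_⋆²σT_⋆⁴ = 4π(1.04×10⁹)² × 5.67×10⁻⁸ × (7070)⁴ = 1.93×10²⁷ W.
S = L/(4πd²) = 1.03×10⁴ W m⁻².
From T_eq⁴ = S(1−A)/(4σ): 1−A = 4σT_eq⁴/S.
1−A = 4 × 5.67×10⁻⁸ × (378)⁴ / 1.03×10⁴ = 0.450.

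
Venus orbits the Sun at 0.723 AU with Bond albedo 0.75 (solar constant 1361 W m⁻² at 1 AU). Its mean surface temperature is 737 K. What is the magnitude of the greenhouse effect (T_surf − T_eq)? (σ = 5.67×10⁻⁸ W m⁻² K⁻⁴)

S = 1361/0.723² = 2604 W m⁻².
T_eq = [S(1−A)/(4σ)]^(1/4) = [2604×0.25/(4×5.67×10⁻⁸)]^(1/4) = 231.5 K.
ΔT = T_surf − T_eq = 737 − 231.5.

ΔT ≈ 505.5 K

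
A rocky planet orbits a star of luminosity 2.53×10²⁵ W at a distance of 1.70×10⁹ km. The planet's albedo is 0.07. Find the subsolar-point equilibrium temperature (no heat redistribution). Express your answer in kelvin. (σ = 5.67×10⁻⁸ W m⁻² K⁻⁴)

T_ss ≈ 58.1 K

d = 1.70×10⁹ km = 1.70×10¹² m.
Flux: S = L/(4πd²) = 2.53×10²⁵/(4π×(1.70×10¹²)²) = 0.697 W m⁻².
At the subsolar point the surface absorbs S(1−A) and emits σT⁴ per unit area — no factor of 4, since only the local patch is in balance.
T = [0.697 × 0.93 / 5.67×10⁻⁸]^(1/4) = (1.14×10⁷)^(1/4) = 58.1 K.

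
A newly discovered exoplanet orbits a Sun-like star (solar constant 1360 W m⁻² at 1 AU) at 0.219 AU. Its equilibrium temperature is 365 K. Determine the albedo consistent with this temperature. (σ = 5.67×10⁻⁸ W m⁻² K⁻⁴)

Flux at 0.219 AU: S = 1360/0.219² = 2.84×10⁴ W m⁻².
From T_eq⁴ = S(1−A)/(4σ): 1−A = 4σT_eq⁴/S.
1−A = 4 × 5.67×10⁻⁸ × (365)⁴ / 2.84×10⁴ = 0.142.

A ≈ 0.86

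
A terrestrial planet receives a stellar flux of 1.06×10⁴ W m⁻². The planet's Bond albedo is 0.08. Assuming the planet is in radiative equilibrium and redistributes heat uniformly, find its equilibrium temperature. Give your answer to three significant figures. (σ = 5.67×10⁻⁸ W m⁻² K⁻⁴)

Energy balance: absorbed = emitted ⇒ πR²·S(1−A) = 4πR²·σT_eq⁴, so T_eq⁴ = S(1−A)/(4σ).
T_eq = [1.06×10⁴ × 0.92 / (4 × 5.67×10⁻⁸)]^(1/4) = (4.30×10¹⁰)^(1/4) = 455 K.

T_eq ≈ 455 K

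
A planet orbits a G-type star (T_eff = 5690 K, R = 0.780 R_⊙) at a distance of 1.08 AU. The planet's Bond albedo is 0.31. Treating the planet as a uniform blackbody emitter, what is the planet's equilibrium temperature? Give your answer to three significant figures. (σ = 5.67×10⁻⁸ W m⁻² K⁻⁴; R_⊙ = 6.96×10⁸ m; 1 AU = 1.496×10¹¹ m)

T_eq ≈ 213 K

R_⋆ = 0.780 × 6.96×10⁸ = 5.43×10⁸ m.
d = 1.08 AU = 1.62×10¹¹ m.
L = 4πR_⋆²σT_⋆⁴ = 4π(5.43×10⁸)² × 5.67×10⁻⁸ × (5690)⁴ = 2.20×10²⁶ W.
S = L/(4πd²) = 671 W m⁻².
Energy balance: absorbed = emitted ⇒ πR²·S(1−A) = 4πR²·σT_eq⁴, so T_eq⁴ = S(1−A)/(4σ).
T_eq = [671 × 0.69 / (4 × 5.67×10⁻⁸)]^(1/4) = (2.04×10⁹)^(1/4) = 213 K.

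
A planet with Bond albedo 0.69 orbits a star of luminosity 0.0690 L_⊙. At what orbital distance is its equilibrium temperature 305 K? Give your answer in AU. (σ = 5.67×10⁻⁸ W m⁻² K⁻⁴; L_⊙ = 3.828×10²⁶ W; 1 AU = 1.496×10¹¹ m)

d ≈ 0.122 AU

L = 0.0690 × 3.828×10²⁶ = 2.64×10²⁵ W.
From T_eq⁴ = L(1−A)/(16πσd²): d = √[L(1−A)/(16πσT_eq⁴)].
d = √[2.64×10²⁵ × 0.31 / (16π × 5.67×10⁻⁸ × (305)⁴)] = 1.82×10¹⁰ m = 0.122 AU.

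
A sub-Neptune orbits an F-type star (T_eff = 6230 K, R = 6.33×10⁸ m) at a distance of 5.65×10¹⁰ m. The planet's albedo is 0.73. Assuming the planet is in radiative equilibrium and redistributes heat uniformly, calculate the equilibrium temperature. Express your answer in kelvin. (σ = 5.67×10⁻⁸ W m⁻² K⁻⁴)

L = 4πR_⋆²σT_⋆⁴ = 4π(6.33×10⁸)² × 5.67×10⁻⁸ × (6230)⁴ = 4.30×10²⁶ W.
S = L/(4πd²) = 1.07×10⁴ W m⁻².
Energy balance: absorbed = emitted ⇒ πR²·S(1−A) = 4πR²·σT_eq⁴, so T_eq⁴ = S(1−A)/(4σ).
T_eq = [1.07×10⁴ × 0.27 / (4 × 5.67×10⁻⁸)]^(1/4) = (1.28×10¹⁰)^(1/4) = 336 K.

T_eq ≈ 336 K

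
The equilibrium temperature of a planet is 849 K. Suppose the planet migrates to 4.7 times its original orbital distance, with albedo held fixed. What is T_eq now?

T_eq ≈ 392 K

T_eq ∝ L^(1/4) · d^(−1/2).
T′ = 849 / 4.7^(1/2) = 392 K.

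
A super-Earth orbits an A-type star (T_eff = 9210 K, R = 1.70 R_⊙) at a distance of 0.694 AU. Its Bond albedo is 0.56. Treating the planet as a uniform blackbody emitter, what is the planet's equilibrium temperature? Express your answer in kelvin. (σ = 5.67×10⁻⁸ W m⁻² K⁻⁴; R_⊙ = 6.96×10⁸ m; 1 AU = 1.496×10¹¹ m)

T_eq ≈ 566 K

R_⋆ = 1.70 × 6.96×10⁸ = 1.18×10⁹ m.
d = 0.694 AU = 1.04×10¹¹ m.
L = 4πR_⋆²σT_⋆⁴ = 4π(1.18×10⁹)² × 5.67×10⁻⁸ × (9210)⁴ = 7.18×10²⁷ W.
S = L/(4πd²) = 5.30×10⁴ W m⁻².
Energy balance: absorbed = emitted ⇒ πR²·S(1−A) = 4πR²·σT_eq⁴, so T_eq⁴ = S(1−A)/(4σ).
T_eq = [5.30×10⁴ × 0.44 / (4 × 5.67×10⁻⁸)]^(1/4) = (1.03×10¹¹)^(1/4) = 566 K.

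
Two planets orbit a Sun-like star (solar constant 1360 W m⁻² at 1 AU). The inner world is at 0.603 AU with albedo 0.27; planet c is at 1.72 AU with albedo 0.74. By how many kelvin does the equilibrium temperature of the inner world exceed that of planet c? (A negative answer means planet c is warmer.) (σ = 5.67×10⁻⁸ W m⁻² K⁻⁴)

ΔT ≈ 179.7 K

T_eq = [S₀(1−A)/(4σd²)]^(1/4), so T ∝ (1−A)^(1/4) / √d.
T₁ = [1360×0.73/(4×5.67×10⁻⁸×0.603²)]^(1/4) = 331.24 K.
T₂ = [1360×0.26/(4×5.67×10⁻⁸×1.72²)]^(1/4) = 151.51 K.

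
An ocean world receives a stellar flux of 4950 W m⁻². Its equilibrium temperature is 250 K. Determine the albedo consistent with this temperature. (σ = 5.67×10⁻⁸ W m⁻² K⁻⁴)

From T_eq⁴ = S(1−A)/(4σ): 1−A = 4σT_eq⁴/S.
1−A = 4 × 5.67×10⁻⁸ × (250)⁴ / 4950 = 0.179.

A ≈ 0.82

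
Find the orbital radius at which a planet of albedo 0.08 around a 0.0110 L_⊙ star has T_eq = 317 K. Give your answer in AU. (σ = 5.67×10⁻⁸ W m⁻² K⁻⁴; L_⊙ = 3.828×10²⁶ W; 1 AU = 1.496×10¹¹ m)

d ≈ 0.0776 AU

L = 0.0110 × 3.828×10²⁶ = 4.21×10²⁴ W.
From T_eq⁴ = L(1−A)/(16πσd²): d = √[L(1−A)/(16πσT_eq⁴)].
d = √[4.21×10²⁴ × 0.92 / (16π × 5.67×10⁻⁸ × (317)⁴)] = 1.16×10¹⁰ m = 0.0776 AU.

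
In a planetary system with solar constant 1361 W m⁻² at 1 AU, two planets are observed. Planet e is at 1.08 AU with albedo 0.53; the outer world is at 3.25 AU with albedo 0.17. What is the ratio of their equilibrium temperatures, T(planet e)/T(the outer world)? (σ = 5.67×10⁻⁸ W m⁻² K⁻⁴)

T_eq = [S₀(1−A)/(4σd²)]^(1/4), so T ∝ (1−A)^(1/4) / √d.
T₁ = [1361×0.47/(4×5.67×10⁻⁸×1.08²)]^(1/4) = 221.75 K.
T₂ = [1361×0.83/(4×5.67×10⁻⁸×3.25²)]^(1/4) = 147.36 K.

T₁/T₂ ≈ 1.505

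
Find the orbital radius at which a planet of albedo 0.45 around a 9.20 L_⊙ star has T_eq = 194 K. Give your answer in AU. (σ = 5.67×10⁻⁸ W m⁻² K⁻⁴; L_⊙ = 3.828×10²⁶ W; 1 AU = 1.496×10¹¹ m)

L = 9.20 × 3.828×10²⁶ = 3.52×10²⁷ W.
From T_eq⁴ = L(1−A)/(16πσd²): d = √[L(1−A)/(16πσT_eq⁴)].
d = √[3.52×10²⁷ × 0.55 / (16π × 5.67×10⁻⁸ × (194)⁴)] = 6.93×10¹¹ m = 4.63 AU.

d ≈ 4.63 AU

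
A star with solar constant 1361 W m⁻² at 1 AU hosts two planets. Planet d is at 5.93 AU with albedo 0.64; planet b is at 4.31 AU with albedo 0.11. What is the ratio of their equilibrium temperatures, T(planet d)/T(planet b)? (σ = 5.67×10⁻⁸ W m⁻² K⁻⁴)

T_eq = [S₀(1−A)/(4σd²)]^(1/4), so T ∝ (1−A)^(1/4) / √d.
T₁ = [1361×0.36/(4×5.67×10⁻⁸×5.93²)]^(1/4) = 88.53 K.
T₂ = [1361×0.89/(4×5.67×10⁻⁸×4.31²)]^(1/4) = 130.22 K.

T₁/T₂ ≈ 0.680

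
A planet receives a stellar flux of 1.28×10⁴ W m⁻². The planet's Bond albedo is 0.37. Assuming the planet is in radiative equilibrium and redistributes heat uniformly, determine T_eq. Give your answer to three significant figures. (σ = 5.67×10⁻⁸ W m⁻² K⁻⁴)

Energy balance: absorbed = emitted ⇒ πR²·S(1−A) = 4πR²·σT_eq⁴, so T_eq⁴ = S(1−A)/(4σ).
T_eq = [1.28×10⁴ × 0.63 / (4 × 5.67×10⁻⁸)]^(1/4) = (3.56×10¹⁰)^(1/4) = 434 K.

T_eq ≈ 434 K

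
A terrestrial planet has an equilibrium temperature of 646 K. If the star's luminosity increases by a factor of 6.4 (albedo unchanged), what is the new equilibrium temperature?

T_eq ≈ 1030 K

T_eq ∝ L^(1/4) · d^(−1/2).
T′ = 646 × 6.4^(1/4) = 1030 K.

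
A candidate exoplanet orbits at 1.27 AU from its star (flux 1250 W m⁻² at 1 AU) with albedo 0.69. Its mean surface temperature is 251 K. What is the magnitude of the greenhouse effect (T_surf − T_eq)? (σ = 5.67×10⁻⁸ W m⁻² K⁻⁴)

ΔT ≈ 70.6 K

S = 1250/1.27² = 775.0 W m⁻².
T_eq = [S(1−A)/(4σ)]^(1/4) = [775.0×0.31/(4×5.67×10⁻⁸)]^(1/4) = 180.4 K.
ΔT = T_surf − T_eq = 251 − 180.4.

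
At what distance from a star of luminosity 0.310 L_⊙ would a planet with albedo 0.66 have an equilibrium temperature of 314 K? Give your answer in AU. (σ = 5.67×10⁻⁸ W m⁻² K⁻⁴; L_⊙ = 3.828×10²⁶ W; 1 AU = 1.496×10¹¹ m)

L = 0.310 × 3.828×10²⁶ = 1.19×10²⁶ W.
From T_eq⁴ = L(1−A)/(16πσd²): d = √[L(1−A)/(16πσT_eq⁴)].
d = √[1.19×10²⁶ × 0.34 / (16π × 5.67×10⁻⁸ × (314)⁴)] = 3.82×10¹⁰ m = 0.255 AU.

d ≈ 0.255 AU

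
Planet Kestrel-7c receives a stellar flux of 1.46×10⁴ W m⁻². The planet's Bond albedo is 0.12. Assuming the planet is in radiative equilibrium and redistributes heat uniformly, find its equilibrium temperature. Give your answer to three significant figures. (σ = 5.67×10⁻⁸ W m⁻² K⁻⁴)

Energy balance: absorbed = emitted ⇒ πR²·S(1−A) = 4πR²·σT_eq⁴, so T_eq⁴ = S(1−A)/(4σ).
T_eq = [1.46×10⁴ × 0.88 / (4 × 5.67×10⁻⁸)]^(1/4) = (5.66×10¹⁰)^(1/4) = 488 K.

T_eq ≈ 488 K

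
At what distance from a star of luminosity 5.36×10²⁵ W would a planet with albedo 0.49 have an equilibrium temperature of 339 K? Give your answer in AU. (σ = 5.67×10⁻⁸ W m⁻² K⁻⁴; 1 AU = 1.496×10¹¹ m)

d ≈ 0.180 AU

From T_eq⁴ = L(1−A)/(16πσd²): d = √[L(1−A)/(16πσT_eq⁴)].
d = √[5.36×10²⁵ × 0.51 / (16π × 5.67×10⁻⁸ × (339)⁴)] = 2.69×10¹⁰ m = 0.180 AU.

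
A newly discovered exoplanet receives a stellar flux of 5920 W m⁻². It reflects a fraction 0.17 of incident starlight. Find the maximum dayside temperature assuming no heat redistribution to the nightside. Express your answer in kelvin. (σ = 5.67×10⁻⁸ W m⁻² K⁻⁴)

With no redistribution each surface element balances locally: S(1−A) = σT⁴.
T = [5920 × 0.83 / 5.67×10⁻⁸]^(1/4) = (8.67×10¹⁰)^(1/4) = 543 K.

T_ss ≈ 543 K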